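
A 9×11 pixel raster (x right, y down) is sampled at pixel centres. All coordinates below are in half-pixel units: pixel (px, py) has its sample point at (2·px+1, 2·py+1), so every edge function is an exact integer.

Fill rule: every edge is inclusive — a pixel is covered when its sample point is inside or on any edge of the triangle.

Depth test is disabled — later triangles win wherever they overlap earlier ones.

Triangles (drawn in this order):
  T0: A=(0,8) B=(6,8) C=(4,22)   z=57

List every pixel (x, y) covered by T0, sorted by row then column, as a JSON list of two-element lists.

T0:
  2·area = 84
  edge (0, 8)→(6, 8): d=(6,0) inclusive
  edge (6, 8)→(4, 22): d=(-2,14) inclusive
  edge (4, 22)→(0, 8): d=(-4,-14) inclusive
    (3,0)@(7, 1): e=[-42,0,126] → ·  [on edge]
    (0,4)@(1, 9): e=[6,68,10] → #
    (1,4)@(3, 9): e=[6,40,38] → #
    (2,4)@(5, 9): e=[6,12,66] → #
    (3,4)@(7, 9): e=[6,-16,94] → ·
    (0,5)@(1, 11): e=[18,64,2] → #
    (3,5)@(7, 11): e=[18,-20,86] → ·
    (0,6)@(1, 13): e=[30,60,-6] → ·
    (1,6)@(3, 13): e=[30,32,22] → #
    (3,6)@(7, 13): e=[30,-24,78] → ·
    (1,7)@(3, 15): e=[42,28,14] → #
    (2,7)@(5, 15): e=[42,0,42] → #  [on edge]
  covered (11 px):
    · · · · · · · · ·
    · · · · · · · · ·
    · · · · · · · · ·
    · · · · · · · · ·
    # # # · · · · · ·
    # # # · · · · · ·
    · # # · · · · · ·
    · # # · · · · · ·
    · # · · · · · · ·
    · · · · · · · · ·
    · · · · · · · · ·

Final: [[0,4],[1,4],[2,4],[0,5],[1,5],[2,5],[1,6],[2,6],[1,7],[2,7],[1,8]]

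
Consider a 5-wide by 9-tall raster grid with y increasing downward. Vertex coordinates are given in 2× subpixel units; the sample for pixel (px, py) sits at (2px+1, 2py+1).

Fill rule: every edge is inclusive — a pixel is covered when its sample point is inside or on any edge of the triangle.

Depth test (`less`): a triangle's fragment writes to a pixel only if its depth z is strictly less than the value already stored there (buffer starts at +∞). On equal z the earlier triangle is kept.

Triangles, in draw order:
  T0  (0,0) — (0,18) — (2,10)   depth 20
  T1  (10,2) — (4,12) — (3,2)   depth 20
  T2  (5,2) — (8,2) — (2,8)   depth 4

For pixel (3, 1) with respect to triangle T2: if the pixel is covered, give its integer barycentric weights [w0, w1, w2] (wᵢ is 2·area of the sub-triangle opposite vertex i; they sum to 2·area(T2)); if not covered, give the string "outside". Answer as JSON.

T0:
  2·area = 36  (B↔C swapped to make it positive)
  edge (0, 0)→(2, 10): d=(2,10) inclusive
  edge (2, 10)→(0, 18): d=(-2,8) inclusive
  edge (0, 18)→(0, 0): d=(0,-18) inclusive
    (0,2)@(1, 5): e=[0,18,18] → X  [on edge]
    (1,2)@(3, 5): e=[-20,2,54] → .
    (0,3)@(1, 7): e=[4,14,18] → X
    (1,3)@(3, 7): e=[-16,-2,54] → .
    (0,4)@(1, 9): e=[8,10,18] → X
    (1,4)@(3, 9): e=[-12,-6,54] → .
    (0,5)@(1, 11): e=[12,6,18] → X
    (1,5)@(3, 11): e=[-8,-10,54] → .
    (0,6)@(1, 13): e=[16,2,18] → X
    (1,6)@(3, 13): e=[-4,-14,54] → .
    (0,7)@(1, 15): e=[20,-2,18] → .
    (1,7)@(3, 15): e=[0,-18,54] → .  [on edge]
  covered (5 px):
    . . . . .
    . . . . .
    X . . . .
    X . . . .
    X . . . .
    X . . . .
    X . . . .
    . . . . .
    . . . . .
T1:
  2·area = 70
  edge (10, 2)→(4, 12): d=(-6,10) inclusive
  edge (4, 12)→(3, 2): d=(-1,-10) inclusive
  edge (3, 2)→(10, 2): d=(7,0) inclusive
    (2,1)@(5, 3): e=[44,19,7] → X
    (3,1)@(7, 3): e=[24,39,7] → X
    (4,1)@(9, 3): e=[4,59,7] → X
    (2,2)@(5, 5): e=[32,17,21] → X
    (4,2)@(9, 5): e=[-8,57,21] → .
    (2,3)@(5, 7): e=[20,15,35] → X
    (3,3)@(7, 7): e=[0,35,35] → X  [on edge]
    (4,3)@(9, 7): e=[-20,55,35] → .
    (2,4)@(5, 9): e=[8,13,49] → X
    (3,4)@(7, 9): e=[-12,33,49] → .
    (2,5)@(5, 11): e=[-4,11,63] → .
    (0,8)@(1, 17): e=[0,-35,105] → .  [on edge]
  covered (8 px):
    . . . . .
    . . X X X
    . . X X .
    . . X X .
    . . X . .
    . . . . .
    . . . . .
    . . . . .
    . . . . .
T2:
  2·area = 18
  edge (5, 2)→(8, 2): d=(3,0) inclusive
  edge (8, 2)→(2, 8): d=(-6,6) inclusive
  edge (2, 8)→(5, 2): d=(3,-6) inclusive
    (4,0)@(9, 1): e=[-3,0,21] → .  [on edge]
    (2,1)@(5, 3): e=[3,12,3] → X
    (3,1)@(7, 3): e=[3,0,15] → X  [on edge]
    (4,1)@(9, 3): e=[3,-12,27] → .
    (2,2)@(5, 5): e=[9,0,9] → X  [on edge]
    (3,2)@(7, 5): e=[9,-12,21] → .
    (1,3)@(3, 7): e=[15,0,3] → X  [on edge]
    (2,3)@(5, 7): e=[15,-12,15] → .
    (0,4)@(1, 9): e=[21,0,-3] → .  [on edge]
    (1,4)@(3, 9): e=[21,-12,9] → .
  covered (4 px):
    . . . . .
    . . X X .
    . . X . .
    . X . . .
    . . . . .
    . . . . .
    . . . . .
    . . . . .
    . . . . .

Final: [0,15,3]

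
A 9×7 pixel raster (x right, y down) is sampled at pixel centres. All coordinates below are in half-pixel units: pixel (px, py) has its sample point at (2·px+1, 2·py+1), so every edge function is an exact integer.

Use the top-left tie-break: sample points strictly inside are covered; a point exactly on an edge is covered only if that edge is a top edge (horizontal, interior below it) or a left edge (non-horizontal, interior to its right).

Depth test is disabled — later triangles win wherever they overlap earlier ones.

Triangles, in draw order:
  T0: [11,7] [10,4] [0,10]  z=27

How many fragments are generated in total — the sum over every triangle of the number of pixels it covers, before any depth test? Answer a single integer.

T0:
  2·area = 36  (B↔C swapped to make it positive)
  edge (11, 7)→(0, 10): d=(-11,3) right/bottom  bias=-1
  edge (0, 10)→(10, 4): d=(10,-6) top-left  bias=+0
  edge (10, 4)→(11, 7): d=(1,3) right/bottom  bias=-1
    (4,0)@(9, 1): e=[72,-36,0] → ·  [on edge]
    (7,0)@(15, 1): e=[54,0,-18] → ·  [on edge]
    (4,2)@(9, 5): e=[28,4,4] → #
    (5,2)@(11, 5): e=[22,16,-2] → ·
    (2,3)@(5, 7): e=[18,0,18] → #  [on edge]
    (3,3)@(7, 7): e=[12,12,12] → #
    (5,3)@(11, 7): e=[0,36,0] → ·  [on edge]
    (1,4)@(3, 9): e=[2,8,26] → #
    (2,4)@(5, 9): e=[-4,20,20] → ·
    (3,4)@(7, 9): e=[-10,32,14] → ·
    (4,4)@(9, 9): e=[-16,44,8] → ·
    (1,5)@(3, 11): e=[-20,28,28] → ·
    (6,6)@(13, 13): e=[-72,108,0] → ·  [on edge]
  covered (5 px):
    · · · · · · · · ·
    · · · · · · · · ·
    · · · · # · · · ·
    · · # # # · · · ·
    · # · · · · · · ·
    · · · · · · · · ·
    · · · · · · · · ·

Final: 5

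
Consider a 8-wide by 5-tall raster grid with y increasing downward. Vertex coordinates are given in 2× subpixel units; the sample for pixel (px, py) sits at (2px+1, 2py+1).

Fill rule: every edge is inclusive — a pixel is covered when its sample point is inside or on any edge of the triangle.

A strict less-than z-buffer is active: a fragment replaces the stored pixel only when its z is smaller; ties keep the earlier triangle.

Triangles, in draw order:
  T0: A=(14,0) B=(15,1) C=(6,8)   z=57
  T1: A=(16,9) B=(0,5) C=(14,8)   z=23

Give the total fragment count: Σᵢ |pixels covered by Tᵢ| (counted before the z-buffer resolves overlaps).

T0:
  2·area = 16
  edge (14, 0)→(15, 1): d=(1,1) inclusive
  edge (15, 1)→(6, 8): d=(-9,7) inclusive
  edge (6, 8)→(14, 0): d=(8,-8) inclusive
    (6,0)@(13, 1): e=[2,14,0] → #  [on edge]
    (7,0)@(15, 1): e=[0,0,16] → #  [on edge]
    (5,1)@(11, 3): e=[6,10,0] → #  [on edge]
    (6,1)@(13, 3): e=[4,-4,16] → ·
    (7,1)@(15, 3): e=[2,-18,32] → ·
    (4,2)@(9, 5): e=[10,6,0] → #  [on edge]
    (5,2)@(11, 5): e=[8,-8,16] → ·
    (3,3)@(7, 7): e=[14,2,0] → #  [on edge]
    (4,3)@(9, 7): e=[12,-12,16] → ·
    (2,4)@(5, 9): e=[18,-2,0] → ·  [on edge]
    (3,4)@(7, 9): e=[16,-16,16] → ·
  covered (5 px):
    · · · · · · # #
    · · · · · # · ·
    · · · · # · · ·
    · · · # · · · ·
    · · · · · · · ·
T1:
  2·area = 8
  edge (16, 9)→(0, 5): d=(-16,-4) inclusive
  edge (0, 5)→(14, 8): d=(14,3) inclusive
  edge (14, 8)→(16, 9): d=(2,1) inclusive
    (4,3)@(9, 7): e=[4,1,3] → #
    (5,3)@(11, 7): e=[12,-5,1] → ·
    (4,4)@(9, 9): e=[-28,29,7] → ·
  covered (1 px):
    · · · · · · · ·
    · · · · · · · ·
    · · · · · · · ·
    · · · · # · · ·
    · · · · · · · ·

Result: 6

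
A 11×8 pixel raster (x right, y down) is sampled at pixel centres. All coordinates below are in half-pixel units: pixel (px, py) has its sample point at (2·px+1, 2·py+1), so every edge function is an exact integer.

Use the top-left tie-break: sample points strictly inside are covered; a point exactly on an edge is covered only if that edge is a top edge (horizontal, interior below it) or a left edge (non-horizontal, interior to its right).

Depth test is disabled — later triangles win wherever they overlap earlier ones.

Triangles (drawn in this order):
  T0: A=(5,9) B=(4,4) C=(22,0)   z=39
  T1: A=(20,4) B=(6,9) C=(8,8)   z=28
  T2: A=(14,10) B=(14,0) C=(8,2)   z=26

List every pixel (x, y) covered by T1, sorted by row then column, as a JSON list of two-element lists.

T0:
  2·area = 94
  edge (5, 9)→(4, 4): d=(-1,-5) top-left  bias=+0
  edge (4, 4)→(22, 0): d=(18,-4) top-left  bias=+0
  edge (22, 0)→(5, 9): d=(-17,9) right/bottom  bias=-1
    (9,0)@(19, 1): e=[78,6,10] → #
    (10,0)@(21, 1): e=[88,14,-8] → ·
    (4,1)@(9, 3): e=[26,2,66] → #
    (5,1)@(11, 3): e=[36,10,48] → #
    (6,1)@(13, 3): e=[46,18,30] → #
    (7,1)@(15, 3): e=[56,26,12] → #
    (8,1)@(17, 3): e=[66,34,-6] → ·
    (9,1)@(19, 3): e=[76,42,-24] → ·
    (2,2)@(5, 5): e=[4,22,68] → #
    (3,2)@(7, 5): e=[14,30,50] → #
    (6,2)@(13, 5): e=[44,54,-4] → ·
    (7,2)@(15, 5): e=[54,62,-22] → ·
    (2,4)@(5, 9): e=[0,94,0] → ·  [on edge]
  covered (11 px):
    · · · · · · · · · # ·
    · · · · # # # # · · ·
    · · # # # # · · · · ·
    · · # # · · · · · · ·
    · · · · · · · · · · ·
    · · · · · · · · · · ·
    · · · · · · · · · · ·
    · · · · · · · · · · ·
T1:
  2·area = 4
  edge (20, 4)→(6, 9): d=(-14,5) right/bottom  bias=-1
  edge (6, 9)→(8, 8): d=(2,-1) top-left  bias=+0
  edge (8, 8)→(20, 4): d=(12,-4) top-left  bias=+0
    (8,2)@(17, 5): e=[1,3,0] → #  [on edge]
    (9,2)@(19, 5): e=[-9,5,8] → ·
    (5,3)@(11, 7): e=[3,1,0] → #  [on edge]
    (6,3)@(13, 7): e=[-7,3,8] → ·
    (8,3)@(17, 7): e=[-27,7,24] → ·
    (2,4)@(5, 9): e=[5,-1,0] → ·  [on edge]
    (5,4)@(11, 9): e=[-25,5,24] → ·
  covered (2 px):
    · · · · · · · · · · ·
    · · · · · · · · · · ·
    · · · · · · · · # · ·
    · · · · · # · · · · ·
    · · · · · · · · · · ·
    · · · · · · · · · · ·
    · · · · · · · · · · ·
    · · · · · · · · · · ·
T2:
  2·area = 60  (B↔C swapped to make it positive)
  edge (14, 10)→(8, 2): d=(-6,-8) top-left  bias=+0
  edge (8, 2)→(14, 0): d=(6,-2) top-left  bias=+0
  edge (14, 0)→(14, 10): d=(0,10) right/bottom  bias=-1
    (5,0)@(11, 1): e=[30,0,30] → #  [on edge]
    (6,0)@(13, 1): e=[46,4,10] → #
    (7,0)@(15, 1): e=[62,8,-10] → ·
    (2,1)@(5, 3): e=[-30,0,90] → ·  [on edge]
    (4,1)@(9, 3): e=[2,8,50] → #
    (7,1)@(15, 3): e=[50,20,-10] → ·
    (4,2)@(9, 5): e=[-10,20,50] → ·
    (5,2)@(11, 5): e=[6,24,30] → #
    (7,2)@(15, 5): e=[38,32,-10] → ·
    (5,3)@(11, 7): e=[-6,36,30] → ·
    (6,3)@(13, 7): e=[10,40,10] → #
    (7,3)@(15, 7): e=[26,44,-10] → ·
  covered (8 px):
    · · · · · # # · · · ·
    · · · · # # # · · · ·
    · · · · · # # · · · ·
    · · · · · · # · · · ·
    · · · · · · · · · · ·
    · · · · · · · · · · ·
    · · · · · · · · · · ·
    · · · · · · · · · · ·

Answer: [[8,2],[5,3]]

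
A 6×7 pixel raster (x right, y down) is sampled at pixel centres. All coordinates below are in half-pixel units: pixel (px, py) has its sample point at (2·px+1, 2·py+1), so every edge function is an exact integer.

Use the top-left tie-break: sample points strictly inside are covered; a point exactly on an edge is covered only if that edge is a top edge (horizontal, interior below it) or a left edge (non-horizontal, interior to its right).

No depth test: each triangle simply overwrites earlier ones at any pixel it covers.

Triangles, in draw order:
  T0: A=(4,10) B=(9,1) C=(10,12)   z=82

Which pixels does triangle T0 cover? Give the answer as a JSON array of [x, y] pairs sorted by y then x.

T0:
  2·area = 64
  edge (4, 10)→(9, 1): d=(5,-9) top-left  bias=+0
  edge (9, 1)→(10, 12): d=(1,11) right/bottom  bias=-1
  edge (10, 12)→(4, 10): d=(-6,-2) top-left  bias=+0
    (4,0)@(9, 1): e=[0,0,64] → ·  [on edge]
    (4,1)@(9, 3): e=[10,2,52] → █
    (5,1)@(11, 3): e=[28,-20,56] → ·
    (3,2)@(7, 5): e=[2,26,36] → █
    (5,2)@(11, 5): e=[38,-18,44] → ·
    (3,3)@(7, 7): e=[12,28,24] → █
    (5,3)@(11, 7): e=[48,-16,32] → ·
    (0,4)@(1, 9): e=[-32,96,0] → ·  [on edge]
    (2,4)@(5, 9): e=[4,52,8] → █
    (5,4)@(11, 9): e=[58,-14,20] → ·
    (2,5)@(5, 11): e=[14,54,-4] → ·
    (3,5)@(7, 11): e=[32,32,0] → █  [on edge]
  covered (10 px):
    · · · · · ·
    · · · · █ ·
    · · · █ █ ·
    · · · █ █ ·
    · · █ █ █ ·
    · · · █ █ ·
    · · · · · ·

Answer: [[4,1],[3,2],[4,2],[3,3],[4,3],[2,4],[3,4],[4,4],[3,5],[4,5]]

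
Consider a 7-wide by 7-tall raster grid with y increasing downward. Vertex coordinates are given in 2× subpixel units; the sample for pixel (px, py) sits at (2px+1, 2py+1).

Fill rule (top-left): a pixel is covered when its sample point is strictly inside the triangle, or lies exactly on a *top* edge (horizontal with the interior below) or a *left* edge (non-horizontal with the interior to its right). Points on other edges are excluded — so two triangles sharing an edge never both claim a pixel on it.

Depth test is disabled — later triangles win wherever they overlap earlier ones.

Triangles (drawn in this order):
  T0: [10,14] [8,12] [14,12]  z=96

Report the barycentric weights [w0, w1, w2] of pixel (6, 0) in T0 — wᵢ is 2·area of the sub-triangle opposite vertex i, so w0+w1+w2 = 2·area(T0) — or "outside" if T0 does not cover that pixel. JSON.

T0:
  2·area = 12
  edge (10, 14)→(8, 12): d=(-2,-2) top-left  bias=+0
  edge (8, 12)→(14, 12): d=(6,0) top-left  bias=+0
  edge (14, 12)→(10, 14): d=(-4,2) right/bottom  bias=-1
    (0,2)@(1, 5): e=[0,-42,54] → .  [on edge]
    (1,3)@(3, 7): e=[0,-30,42] → .  [on edge]
    (2,4)@(5, 9): e=[0,-18,30] → .  [on edge]
    (3,5)@(7, 11): e=[0,-6,18] → .  [on edge]
    (4,6)@(9, 13): e=[0,6,6] → X  [on edge]
    (5,6)@(11, 13): e=[4,6,2] → X
    (6,6)@(13, 13): e=[8,6,-2] → .
  covered (2 px):
    . . . . . . .
    . . . . . . .
    . . . . . . .
    . . . . . . .
    . . . . . . .
    . . . . . . .
    . . . . X X .

Result: "outside"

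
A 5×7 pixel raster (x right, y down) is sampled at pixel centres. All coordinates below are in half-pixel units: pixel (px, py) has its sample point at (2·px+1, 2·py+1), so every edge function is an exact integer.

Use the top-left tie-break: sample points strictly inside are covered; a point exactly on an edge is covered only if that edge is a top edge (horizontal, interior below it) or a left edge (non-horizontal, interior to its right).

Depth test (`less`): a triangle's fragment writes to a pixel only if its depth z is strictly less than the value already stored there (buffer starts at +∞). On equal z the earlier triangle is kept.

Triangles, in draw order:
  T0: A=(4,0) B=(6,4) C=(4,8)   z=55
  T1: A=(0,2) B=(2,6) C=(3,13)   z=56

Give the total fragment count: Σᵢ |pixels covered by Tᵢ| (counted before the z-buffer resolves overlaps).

T0:
  2·area = 16
  edge (4, 0)→(6, 4): d=(2,4) right/bottom  bias=-1
  edge (6, 4)→(4, 8): d=(-2,4) right/bottom  bias=-1
  edge (4, 8)→(4, 0): d=(0,-8) top-left  bias=+0
    (2,1)@(5, 3): e=[2,6,8] → #
    (3,1)@(7, 3): e=[-6,-2,24] → ·
    (2,2)@(5, 5): e=[6,2,8] → #
    (3,2)@(7, 5): e=[-2,-6,24] → ·
    (2,3)@(5, 7): e=[10,-2,8] → ·
  covered (2 px):
    · · · · ·
    · · # · ·
    · · # · ·
    · · · · ·
    · · · · ·
    · · · · ·
    · · · · ·
T1:
  2·area = 10
  edge (0, 2)→(2, 6): d=(2,4) right/bottom  bias=-1
  edge (2, 6)→(3, 13): d=(1,7) right/bottom  bias=-1
  edge (3, 13)→(0, 2): d=(-3,-11) top-left  bias=+0
    (0,2)@(1, 5): e=[2,6,2] → #
    (1,2)@(3, 5): e=[-6,-8,24] → ·
    (0,3)@(1, 7): e=[6,8,-4] → ·
    (1,6)@(3, 13): e=[10,0,0] → ·  [on edge]
  covered (1 px):
    · · · · ·
    · · · · ·
    # · · · ·
    · · · · ·
    · · · · ·
    · · · · ·
    · · · · ·

Final: 3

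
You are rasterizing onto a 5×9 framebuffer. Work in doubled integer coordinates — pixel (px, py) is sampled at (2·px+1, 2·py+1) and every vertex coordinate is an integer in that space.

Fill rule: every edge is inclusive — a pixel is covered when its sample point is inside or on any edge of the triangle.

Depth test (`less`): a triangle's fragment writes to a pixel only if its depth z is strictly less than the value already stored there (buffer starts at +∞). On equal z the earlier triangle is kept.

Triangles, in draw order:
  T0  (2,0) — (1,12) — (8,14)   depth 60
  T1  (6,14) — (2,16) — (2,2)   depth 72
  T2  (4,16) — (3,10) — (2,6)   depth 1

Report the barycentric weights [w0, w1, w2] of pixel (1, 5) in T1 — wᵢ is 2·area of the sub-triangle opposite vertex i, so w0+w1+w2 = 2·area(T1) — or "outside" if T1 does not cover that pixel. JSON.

T0:
  2·area = 86  (B↔C swapped to make it positive)
  edge (2, 0)→(8, 14): d=(6,14) inclusive
  edge (8, 14)→(1, 12): d=(-7,-2) inclusive
  edge (1, 12)→(2, 0): d=(1,-12) inclusive
    (1,1)@(3, 3): e=[4,67,15] → #
    (2,1)@(5, 3): e=[-24,71,39] → ·
    (1,2)@(3, 5): e=[16,53,17] → #
    (2,2)@(5, 5): e=[-12,57,41] → ·
    (1,3)@(3, 7): e=[28,39,19] → #
    (2,3)@(5, 7): e=[0,43,43] → #  [on edge]
    (3,3)@(7, 7): e=[-28,47,67] → ·
    (1,4)@(3, 9): e=[40,25,21] → #
    (3,4)@(7, 9): e=[-16,33,69] → ·
    (1,5)@(3, 11): e=[52,11,23] → #
    (3,5)@(7, 11): e=[-4,19,71] → ·
    (1,6)@(3, 13): e=[64,-3,25] → ·
  covered (10 px):
    · · · · ·
    · # · · ·
    · # · · ·
    · # # · ·
    · # # · ·
    · # # · ·
    · · # # ·
    · · · · ·
    · · · · ·
T1:
  2·area = 56
  edge (6, 14)→(2, 16): d=(-4,2) inclusive
  edge (2, 16)→(2, 2): d=(0,-14) inclusive
  edge (2, 2)→(6, 14): d=(4,12) inclusive
    (1,2)@(3, 5): e=[42,14,0] → #  [on edge]
    (2,2)@(5, 5): e=[38,42,-24] → ·
    (1,3)@(3, 7): e=[34,14,8] → #
    (2,3)@(5, 7): e=[30,42,-16] → ·
    (1,4)@(3, 9): e=[26,14,16] → #
    (2,4)@(5, 9): e=[22,42,-8] → ·
    (1,5)@(3, 11): e=[18,14,24] → #
    (2,5)@(5, 11): e=[14,42,0] → #  [on edge]
    (3,5)@(7, 11): e=[10,70,-24] → ·
    (1,6)@(3, 13): e=[10,14,32] → #
    (3,6)@(7, 13): e=[2,70,-16] → ·
    (1,7)@(3, 15): e=[2,14,40] → #
    (3,8)@(7, 17): e=[-14,70,0] → ·  [on edge]
  covered (8 px):
    · · · · ·
    · · · · ·
    · # · · ·
    · # · · ·
    · # · · ·
    · # # · ·
    · # # · ·
    · # · · ·
    · · · · ·
T2:
  2·area = 2  (B↔C swapped to make it positive)
  edge (4, 16)→(2, 6): d=(-2,-10) inclusive
  edge (2, 6)→(3, 10): d=(1,4) inclusive
  edge (3, 10)→(4, 16): d=(1,6) inclusive
    (0,0)@(1, 1): e=[0,-1,3] → ·  [on edge]
    (1,5)@(3, 11): e=[0,1,1] → #  [on edge]
    (2,5)@(5, 11): e=[20,-7,-11] → ·
    (1,6)@(3, 13): e=[-4,3,3] → ·
  covered (1 px):
    · · · · ·
    · · · · ·
    · · · · ·
    · · · · ·
    · · · · ·
    · # · · ·
    · · · · ·
    · · · · ·
    · · · · ·

Result: [14,24,18]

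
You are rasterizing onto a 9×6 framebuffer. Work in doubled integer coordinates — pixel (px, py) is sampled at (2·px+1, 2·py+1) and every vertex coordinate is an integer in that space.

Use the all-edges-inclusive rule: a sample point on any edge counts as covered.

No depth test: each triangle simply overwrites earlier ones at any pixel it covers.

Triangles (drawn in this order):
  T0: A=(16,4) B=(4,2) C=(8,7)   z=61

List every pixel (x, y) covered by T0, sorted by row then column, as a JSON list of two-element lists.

T0:
  2·area = 52  (B↔C swapped to make it positive)
  edge (16, 4)→(8, 7): d=(-8,3) inclusive
  edge (8, 7)→(4, 2): d=(-4,-5) inclusive
  edge (4, 2)→(16, 4): d=(12,2) inclusive
    (2,1)@(5, 3): e=[41,1,10] → █
    (3,1)@(7, 3): e=[35,11,6] → █
    (4,1)@(9, 3): e=[29,21,2] → █
    (5,1)@(11, 3): e=[23,31,-2] → ·
    (2,2)@(5, 5): e=[25,-7,34] → ·
    (3,2)@(7, 5): e=[19,3,30] → █
    (5,2)@(11, 5): e=[7,23,22] → █
    (6,2)@(13, 5): e=[1,33,18] → █
    (7,2)@(15, 5): e=[-5,43,14] → ·
    (3,3)@(7, 7): e=[3,-5,54] → ·
    (4,3)@(9, 7): e=[-3,5,50] → ·
    (5,3)@(11, 7): e=[-9,15,46] → ·
  covered (7 px):
    · · · · · · · · ·
    · · █ █ █ · · · ·
    · · · █ █ █ █ · ·
    · · · · · · · · ·
    · · · · · · · · ·
    · · · · · · · · ·

Final: [[2,1],[3,1],[4,1],[3,2],[4,2],[5,2],[6,2]]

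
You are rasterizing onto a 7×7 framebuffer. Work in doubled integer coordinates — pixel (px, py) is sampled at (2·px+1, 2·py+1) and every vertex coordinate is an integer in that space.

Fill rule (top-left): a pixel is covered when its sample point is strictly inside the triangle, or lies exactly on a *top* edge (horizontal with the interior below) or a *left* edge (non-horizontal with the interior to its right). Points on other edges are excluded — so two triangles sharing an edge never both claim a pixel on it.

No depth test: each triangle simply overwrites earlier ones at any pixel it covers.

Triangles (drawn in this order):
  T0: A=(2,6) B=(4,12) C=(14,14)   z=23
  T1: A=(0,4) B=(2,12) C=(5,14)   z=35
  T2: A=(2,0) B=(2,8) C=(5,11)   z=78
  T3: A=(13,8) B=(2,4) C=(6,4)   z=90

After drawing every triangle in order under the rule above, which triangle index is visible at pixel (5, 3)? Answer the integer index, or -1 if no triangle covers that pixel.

T0:
  2·area = 56  (B↔C swapped to make it positive)
  edge (2, 6)→(14, 14): d=(12,8) right/bottom  bias=-1
  edge (14, 14)→(4, 12): d=(-10,-2) top-left  bias=+0
  edge (4, 12)→(2, 6): d=(-2,-6) top-left  bias=+0
    (0,1)@(1, 3): e=[-28,84,0] → ·  [on edge]
    (1,3)@(3, 7): e=[4,48,4] → #
    (2,3)@(5, 7): e=[-12,52,16] → ·
    (1,4)@(3, 9): e=[28,28,0] → #  [on edge]
    (2,4)@(5, 9): e=[12,32,12] → #
    (3,4)@(7, 9): e=[-4,36,24] → ·
    (1,5)@(3, 11): e=[52,8,-4] → ·
    (2,5)@(5, 11): e=[36,12,8] → #
    (3,5)@(7, 11): e=[20,16,20] → #
    (4,5)@(9, 11): e=[4,20,32] → #
    (5,5)@(11, 11): e=[-12,24,44] → ·
    (2,6)@(5, 13): e=[60,-8,4] → ·
    (4,6)@(9, 13): e=[28,0,28] → #  [on edge]
  covered (8 px):
    · · · · · · ·
    · · · · · · ·
    · · · · · · ·
    · # · · · · ·
    · # # · · · ·
    · · # # # · ·
    · · · · # # ·
T1:
  2·area = 20  (B↔C swapped to make it positive)
  edge (0, 4)→(5, 14): d=(5,10) right/bottom  bias=-1
  edge (5, 14)→(2, 12): d=(-3,-2) top-left  bias=+0
  edge (2, 12)→(0, 4): d=(-2,-8) top-left  bias=+0
    (0,3)@(1, 7): e=[5,13,2] → #
    (1,3)@(3, 7): e=[-15,17,18] → ·
    (0,4)@(1, 9): e=[15,7,-2] → ·
    (1,5)@(3, 11): e=[5,5,10] → #
    (2,5)@(5, 11): e=[-15,9,26] → ·
    (1,6)@(3, 13): e=[15,-1,6] → ·
  covered (2 px):
    · · · · · · ·
    · · · · · · ·
    · · · · · · ·
    # · · · · · ·
    · · · · · · ·
    · # · · · · ·
    · · · · · · ·
T2:
  2·area = 24  (B↔C swapped to make it positive)
  edge (2, 0)→(5, 11): d=(3,11) right/bottom  bias=-1
  edge (5, 11)→(2, 8): d=(-3,-3) top-left  bias=+0
  edge (2, 8)→(2, 0): d=(0,-8) top-left  bias=+0
    (1,2)@(3, 5): e=[4,12,8] → #
    (2,2)@(5, 5): e=[-18,18,24] → ·
    (0,3)@(1, 7): e=[32,0,-8] → ·  [on edge]
    (1,3)@(3, 7): e=[10,6,8] → #
    (2,3)@(5, 7): e=[-12,12,24] → ·
    (1,4)@(3, 9): e=[16,0,8] → #  [on edge]
    (2,4)@(5, 9): e=[-6,6,24] → ·
    (1,5)@(3, 11): e=[22,-6,8] → ·
    (2,5)@(5, 11): e=[0,0,24] → ·  [on edge]
    (3,6)@(7, 13): e=[-16,0,40] → ·  [on edge]
  covered (3 px):
    · · · · · · ·
    · · · · · · ·
    · # · · · · ·
    · # · · · · ·
    · # · · · · ·
    · · · · · · ·
    · · · · · · ·
T3:
  2·area = 16
  edge (13, 8)→(2, 4): d=(-11,-4) top-left  bias=+0
  edge (2, 4)→(6, 4): d=(4,0) top-left  bias=+0
  edge (6, 4)→(13, 8): d=(7,4) right/bottom  bias=-1
    (2,2)@(5, 5): e=[1,4,11] → #
    (3,2)@(7, 5): e=[9,4,3] → #
    (4,2)@(9, 5): e=[17,4,-5] → ·
    (2,3)@(5, 7): e=[-21,12,25] → ·
    (3,3)@(7, 7): e=[-13,12,17] → ·
    (5,3)@(11, 7): e=[3,12,1] → #
    (6,3)@(13, 7): e=[11,12,-7] → ·
    (5,4)@(11, 9): e=[-19,20,15] → ·
  covered (3 px):
    · · · · · · ·
    · · · · · · ·
    · · # # · · ·
    · · · · · # ·
    · · · · · · ·
    · · · · · · ·
    · · · · · · ·

Z-buffer (winner per pixel, '.' = empty):
  . . . . . . .
  . . . . . . .
  . 2 3 3 . . .
  1 2 . . . 3 .
  . 2 0 . . . .
  . 1 0 0 0 . .
  . . . . 0 0 .

Answer: 3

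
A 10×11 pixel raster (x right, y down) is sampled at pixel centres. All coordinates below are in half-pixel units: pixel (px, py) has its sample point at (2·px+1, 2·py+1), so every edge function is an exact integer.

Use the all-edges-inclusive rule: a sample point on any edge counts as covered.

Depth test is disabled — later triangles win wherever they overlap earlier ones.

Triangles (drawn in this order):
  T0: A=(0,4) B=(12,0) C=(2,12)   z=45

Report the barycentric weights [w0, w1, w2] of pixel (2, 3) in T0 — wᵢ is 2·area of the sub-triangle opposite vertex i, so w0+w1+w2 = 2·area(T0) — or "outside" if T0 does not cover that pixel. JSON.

T0:
  2·area = 104
  edge (0, 4)→(12, 0): d=(12,-4) inclusive
  edge (12, 0)→(2, 12): d=(-10,12) inclusive
  edge (2, 12)→(0, 4): d=(-2,-8) inclusive
    (4,0)@(9, 1): e=[0,26,78] → █  [on edge]
    (5,0)@(11, 1): e=[8,2,94] → █
    (6,0)@(13, 1): e=[16,-22,110] → ·
    (1,1)@(3, 3): e=[0,78,26] → █  [on edge]
    (2,1)@(5, 3): e=[8,54,42] → █
    (3,1)@(7, 3): e=[16,30,58] → █
    (5,1)@(11, 3): e=[32,-18,90] → ·
    (0,2)@(1, 5): e=[16,82,6] → █
    (4,2)@(9, 5): e=[48,-14,70] → ·
    (0,3)@(1, 7): e=[40,62,2] → █
    (3,3)@(7, 7): e=[64,-10,50] → ·
    (0,4)@(1, 9): e=[64,42,-2] → ·
  covered (14 px):
    · · · · █ █ · · · ·
    · █ █ █ █ · · · · ·
    █ █ █ █ · · · · · ·
    █ █ █ · · · · · · ·
    · █ · · · · · · · ·
    · · · · · · · · · ·
    · · · · · · · · · ·
    · · · · · · · · · ·
    · · · · · · · · · ·
    · · · · · · · · · ·
    · · · · · · · · · ·

Answer: [14,34,56]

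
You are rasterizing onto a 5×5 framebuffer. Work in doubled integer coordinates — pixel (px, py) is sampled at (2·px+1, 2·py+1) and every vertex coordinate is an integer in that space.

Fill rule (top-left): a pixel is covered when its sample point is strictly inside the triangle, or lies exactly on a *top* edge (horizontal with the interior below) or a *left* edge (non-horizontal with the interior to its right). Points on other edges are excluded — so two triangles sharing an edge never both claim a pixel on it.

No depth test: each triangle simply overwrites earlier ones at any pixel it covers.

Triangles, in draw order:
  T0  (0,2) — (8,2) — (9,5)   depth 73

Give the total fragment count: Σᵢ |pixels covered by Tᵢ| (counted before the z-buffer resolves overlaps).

T0:
  2·area = 24
  edge (0, 2)→(8, 2): d=(8,0) top-left  bias=+0
  edge (8, 2)→(9, 5): d=(1,3) right/bottom  bias=-1
  edge (9, 5)→(0, 2): d=(-9,-3) top-left  bias=+0
    (1,1)@(3, 3): e=[8,16,0] → █  [on edge]
    (2,1)@(5, 3): e=[8,10,6] → █
    (3,1)@(7, 3): e=[8,4,12] → █
    (4,1)@(9, 3): e=[8,-2,18] → ·
    (1,2)@(3, 5): e=[24,18,-18] → ·
    (2,2)@(5, 5): e=[24,12,-12] → ·
    (3,2)@(7, 5): e=[24,6,-6] → ·
    (4,2)@(9, 5): e=[24,0,0] → ·  [on edge]
  covered (3 px):
    · · · · ·
    · █ █ █ ·
    · · · · ·
    · · · · ·
    · · · · ·

Answer: 3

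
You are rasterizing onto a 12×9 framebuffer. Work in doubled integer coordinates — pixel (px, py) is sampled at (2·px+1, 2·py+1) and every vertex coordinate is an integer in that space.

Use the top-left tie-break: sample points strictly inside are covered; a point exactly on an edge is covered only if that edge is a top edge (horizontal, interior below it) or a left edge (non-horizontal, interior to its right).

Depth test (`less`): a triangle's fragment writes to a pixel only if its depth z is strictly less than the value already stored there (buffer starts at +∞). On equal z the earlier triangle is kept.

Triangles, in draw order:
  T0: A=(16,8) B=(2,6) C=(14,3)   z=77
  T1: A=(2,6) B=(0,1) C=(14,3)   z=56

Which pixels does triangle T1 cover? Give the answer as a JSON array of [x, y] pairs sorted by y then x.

T0:
  2·area = 66
  edge (16, 8)→(2, 6): d=(-14,-2) top-left  bias=+0
  edge (2, 6)→(14, 3): d=(12,-3) top-left  bias=+0
  edge (14, 3)→(16, 8): d=(2,5) right/bottom  bias=-1
    (3,2)@(7, 5): e=[24,3,39] → █
    (4,2)@(9, 5): e=[28,9,29] → █
    (5,2)@(11, 5): e=[32,15,19] → █
    (6,2)@(13, 5): e=[36,21,9] → █
    (7,2)@(15, 5): e=[40,27,-1] → ·
    (3,3)@(7, 7): e=[-4,27,43] → ·
    (4,3)@(9, 7): e=[0,33,33] → █  [on edge]
    (7,3)@(15, 7): e=[12,51,3] → █
    (8,3)@(17, 7): e=[16,57,-7] → ·
    (4,4)@(9, 9): e=[-28,57,37] → ·
    (5,4)@(11, 9): e=[-24,63,27] → ·
    (6,4)@(13, 9): e=[-20,69,17] → ·
    (11,4)@(23, 9): e=[0,99,-33] → ·  [on edge]
  covered (8 px):
    · · · · · · · · · · · ·
    · · · · · · · · · · · ·
    · · · █ █ █ █ · · · · ·
    · · · · █ █ █ █ · · · ·
    · · · · · · · · · · · ·
    · · · · · · · · · · · ·
    · · · · · · · · · · · ·
    · · · · · · · · · · · ·
    · · · · · · · · · · · ·
T1:
  2·area = 66
  edge (2, 6)→(0, 1): d=(-2,-5) top-left  bias=+0
  edge (0, 1)→(14, 3): d=(14,2) right/bottom  bias=-1
  edge (14, 3)→(2, 6): d=(-12,3) right/bottom  bias=-1
    (0,1)@(1, 3): e=[1,26,39] → █
    (1,1)@(3, 3): e=[11,22,33] → █
    (2,1)@(5, 3): e=[21,18,27] → █
    (3,1)@(7, 3): e=[31,14,21] → █
    (4,1)@(9, 3): e=[41,10,15] → █
    (5,1)@(11, 3): e=[51,6,9] → █
    (6,1)@(13, 3): e=[61,2,3] → █
    (7,1)@(15, 3): e=[71,-2,-3] → ·
    (0,2)@(1, 5): e=[-3,54,15] → ·
    (1,2)@(3, 5): e=[7,50,9] → █
    (3,2)@(7, 5): e=[27,42,-3] → ·
    (4,2)@(9, 5): e=[37,38,-9] → ·
  covered (9 px):
    · · · · · · · · · · · ·
    █ █ █ █ █ █ █ · · · · ·
    · █ █ · · · · · · · · ·
    · · · · · · · · · · · ·
    · · · · · · · · · · · ·
    · · · · · · · · · · · ·
    · · · · · · · · · · · ·
    · · · · · · · · · · · ·
    · · · · · · · · · · · ·

Final: [[0,1],[1,1],[2,1],[3,1],[4,1],[5,1],[6,1],[1,2],[2,2]]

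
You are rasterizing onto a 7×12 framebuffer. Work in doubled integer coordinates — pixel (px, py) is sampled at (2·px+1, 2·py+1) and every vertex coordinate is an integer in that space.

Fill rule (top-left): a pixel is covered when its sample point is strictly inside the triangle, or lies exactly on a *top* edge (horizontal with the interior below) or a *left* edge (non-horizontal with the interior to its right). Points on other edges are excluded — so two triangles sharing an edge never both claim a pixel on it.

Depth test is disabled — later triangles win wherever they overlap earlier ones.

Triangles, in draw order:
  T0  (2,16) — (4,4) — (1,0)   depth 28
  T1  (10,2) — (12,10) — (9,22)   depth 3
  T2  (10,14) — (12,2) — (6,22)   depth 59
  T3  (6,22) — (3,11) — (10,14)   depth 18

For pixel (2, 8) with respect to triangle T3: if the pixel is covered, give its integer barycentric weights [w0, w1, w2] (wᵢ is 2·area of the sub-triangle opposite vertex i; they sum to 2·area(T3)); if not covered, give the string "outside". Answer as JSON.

T0:
  2·area = 44  (B↔C swapped to make it positive)
  edge (2, 16)→(1, 0): d=(-1,-16) top-left  bias=+0
  edge (1, 0)→(4, 4): d=(3,4) right/bottom  bias=-1
  edge (4, 4)→(2, 16): d=(-2,12) right/bottom  bias=-1
    (1,1)@(3, 3): e=[29,1,14] → X
    (2,1)@(5, 3): e=[61,-7,-10] → .
    (1,2)@(3, 5): e=[27,7,10] → X
    (2,2)@(5, 5): e=[59,-1,-14] → .
    (1,3)@(3, 7): e=[25,13,6] → X
    (2,3)@(5, 7): e=[57,5,-18] → .
    (1,4)@(3, 9): e=[23,19,2] → X
    (2,4)@(5, 9): e=[55,11,-22] → .
    (1,5)@(3, 11): e=[21,25,-2] → .
  covered (4 px):
    . . . . . . .
    . X . . . . .
    . X . . . . .
    . X . . . . .
    . X . . . . .
    . . . . . . .
    . . . . . . .
    . . . . . . .
    . . . . . . .
    . . . . . . .
    . . . . . . .
    . . . . . . .
T1:
  2·area = 48
  edge (10, 2)→(12, 10): d=(2,8) right/bottom  bias=-1
  edge (12, 10)→(9, 22): d=(-3,12) right/bottom  bias=-1
  edge (9, 22)→(10, 2): d=(1,-20) top-left  bias=+0
    (5,3)@(11, 7): e=[2,21,25] → X
    (6,3)@(13, 7): e=[-14,-3,65] → .
    (5,4)@(11, 9): e=[6,15,27] → X
    (6,4)@(13, 9): e=[-10,-9,67] → .
    (5,5)@(11, 11): e=[10,9,29] → X
    (6,5)@(13, 11): e=[-6,-15,69] → .
    (5,6)@(11, 13): e=[14,3,31] → X
    (6,6)@(13, 13): e=[-2,-21,71] → .
    (5,7)@(11, 15): e=[18,-3,33] → .
  covered (4 px):
    . . . . . . .
    . . . . . . .
    . . . . . . .
    . . . . . X .
    . . . . . X .
    . . . . . X .
    . . . . . X .
    . . . . . . .
    . . . . . . .
    . . . . . . .
    . . . . . . .
    . . . . . . .
T2:
  2·area = 32  (B↔C swapped to make it positive)
  edge (10, 14)→(6, 22): d=(-4,8) right/bottom  bias=-1
  edge (6, 22)→(12, 2): d=(6,-20) top-left  bias=+0
  edge (12, 2)→(10, 14): d=(-2,12) right/bottom  bias=-1
    (5,3)@(11, 7): e=[20,10,2] → X
    (6,3)@(13, 7): e=[4,50,-22] → .
    (5,4)@(11, 9): e=[12,22,-2] → .
    (4,6)@(9, 13): e=[12,6,14] → X
    (5,6)@(11, 13): e=[-4,46,-10] → .
    (4,7)@(9, 15): e=[4,18,10] → X
    (5,7)@(11, 15): e=[-12,58,-14] → .
    (4,8)@(9, 17): e=[-4,30,6] → .
    (3,9)@(7, 19): e=[4,2,26] → X
    (4,9)@(9, 19): e=[-12,42,2] → .
    (3,10)@(7, 21): e=[-4,14,22] → .
  covered (4 px):
    . . . . . . .
    . . . . . . .
    . . . . . . .
    . . . . . X .
    . . . . . . .
    . . . . . . .
    . . . . X . .
    . . . . X . .
    . . . . . . .
    . . . X . . .
    . . . . . . .
    . . . . . . .
T3:
  2·area = 68
  edge (6, 22)→(3, 11): d=(-3,-11) top-left  bias=+0
  edge (3, 11)→(10, 14): d=(7,3) right/bottom  bias=-1
  edge (10, 14)→(6, 22): d=(-4,8) right/bottom  bias=-1
    (1,5)@(3, 11): e=[0,0,68] → .  [on edge]
    (2,6)@(5, 13): e=[16,8,44] → X
    (3,6)@(7, 13): e=[38,2,28] → X
    (4,6)@(9, 13): e=[60,-4,12] → .
    (2,7)@(5, 15): e=[10,22,36] → X
    (4,7)@(9, 15): e=[54,10,4] → X
    (5,7)@(11, 15): e=[76,4,-12] → .
    (2,8)@(5, 17): e=[4,36,28] → X
    (4,8)@(9, 17): e=[48,24,-4] → .
    (2,9)@(5, 19): e=[-2,50,20] → .
    (3,9)@(7, 19): e=[20,44,4] → X
    (4,9)@(9, 19): e=[42,38,-12] → .
  covered (8 px):
    . . . . . . .
    . . . . . . .
    . . . . . . .
    . . . . . . .
    . . . . . . .
    . . . . . . .
    . . X X . . .
    . . X X X . .
    . . X X . . .
    . . . X . . .
    . . . . . . .
    . . . . . . .

Result: [36,28,4]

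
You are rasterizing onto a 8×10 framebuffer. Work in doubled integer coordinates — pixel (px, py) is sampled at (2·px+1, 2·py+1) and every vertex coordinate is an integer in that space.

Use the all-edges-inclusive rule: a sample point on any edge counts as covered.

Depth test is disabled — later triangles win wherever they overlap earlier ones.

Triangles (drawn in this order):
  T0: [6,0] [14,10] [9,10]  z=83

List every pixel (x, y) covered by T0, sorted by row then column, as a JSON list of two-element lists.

T0:
  2·area = 50
  edge (6, 0)→(14, 10): d=(8,10) inclusive
  edge (14, 10)→(9, 10): d=(-5,0) inclusive
  edge (9, 10)→(6, 0): d=(-3,-10) inclusive
    (3,1)@(7, 3): e=[14,35,1] → █
    (4,1)@(9, 3): e=[-6,35,21] → ·
    (3,2)@(7, 5): e=[30,25,-5] → ·
    (4,2)@(9, 5): e=[10,25,15] → █
    (5,2)@(11, 5): e=[-10,25,35] → ·
    (4,3)@(9, 7): e=[26,15,9] → █
    (5,3)@(11, 7): e=[6,15,29] → █
    (6,3)@(13, 7): e=[-14,15,49] → ·
    (4,4)@(9, 9): e=[42,5,3] → █
    (6,4)@(13, 9): e=[2,5,43] → █
    (7,4)@(15, 9): e=[-18,5,63] → ·
    (4,5)@(9, 11): e=[58,-5,-3] → ·
  covered (7 px):
    · · · · · · · ·
    · · · █ · · · ·
    · · · · █ · · ·
    · · · · █ █ · ·
    · · · · █ █ █ ·
    · · · · · · · ·
    · · · · · · · ·
    · · · · · · · ·
    · · · · · · · ·
    · · · · · · · ·

Final: [[3,1],[4,2],[4,3],[5,3],[4,4],[5,4],[6,4]]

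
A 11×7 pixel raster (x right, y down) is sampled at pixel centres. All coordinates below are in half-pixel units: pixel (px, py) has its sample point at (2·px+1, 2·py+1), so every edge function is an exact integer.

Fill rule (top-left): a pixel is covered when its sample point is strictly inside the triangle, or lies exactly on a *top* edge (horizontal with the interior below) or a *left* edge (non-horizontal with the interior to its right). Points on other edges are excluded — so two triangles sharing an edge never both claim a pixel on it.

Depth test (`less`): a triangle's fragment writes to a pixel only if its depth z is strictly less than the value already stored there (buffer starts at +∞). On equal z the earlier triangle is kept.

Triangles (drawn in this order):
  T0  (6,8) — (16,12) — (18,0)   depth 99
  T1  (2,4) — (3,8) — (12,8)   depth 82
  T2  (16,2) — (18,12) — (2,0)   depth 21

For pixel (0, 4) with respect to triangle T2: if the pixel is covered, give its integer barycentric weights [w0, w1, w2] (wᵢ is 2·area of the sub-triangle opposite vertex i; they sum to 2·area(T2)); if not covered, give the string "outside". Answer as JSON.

T0:
  2·area = 128  (B↔C swapped to make it positive)
  edge (6, 8)→(18, 0): d=(12,-8) top-left  bias=+0
  edge (18, 0)→(16, 12): d=(-2,12) right/bottom  bias=-1
  edge (16, 12)→(6, 8): d=(-10,-4) top-left  bias=+0
    (8,0)@(17, 1): e=[4,10,114] → X
    (9,0)@(19, 1): e=[20,-14,122] → .
    (7,1)@(15, 3): e=[12,30,86] → X
    (9,1)@(19, 3): e=[44,-18,102] → .
    (5,2)@(11, 5): e=[4,74,50] → X
    (6,2)@(13, 5): e=[20,50,58] → X
    (9,2)@(19, 5): e=[68,-22,82] → .
    (4,3)@(9, 7): e=[12,94,22] → X
    (8,3)@(17, 7): e=[76,-2,54] → .
    (4,4)@(9, 9): e=[36,90,2] → X
    (8,4)@(17, 9): e=[100,-6,34] → .
    (4,5)@(9, 11): e=[60,86,-18] → .
  covered (16 px):
    . . . . . . . . X . .
    . . . . . . . X X . .
    . . . . . X X X X . .
    . . . . X X X X . . .
    . . . . X X X X . . .
    . . . . . . . X . . .
    . . . . . . . . . . .
T1:
  2·area = 36  (B↔C swapped to make it positive)
  edge (2, 4)→(12, 8): d=(10,4) right/bottom  bias=-1
  edge (12, 8)→(3, 8): d=(-9,0) right/bottom  bias=-1
  edge (3, 8)→(2, 4): d=(-1,-4) top-left  bias=+0
    (1,2)@(3, 5): e=[6,27,3] → X
    (2,2)@(5, 5): e=[-2,27,11] → .
    (1,3)@(3, 7): e=[26,9,1] → X
    (2,3)@(5, 7): e=[18,9,9] → X
    (3,3)@(7, 7): e=[10,9,17] → X
    (4,3)@(9, 7): e=[2,9,25] → X
    (5,3)@(11, 7): e=[-6,9,33] → .
    (1,4)@(3, 9): e=[46,-9,-1] → .
    (2,4)@(5, 9): e=[38,-9,7] → .
    (3,4)@(7, 9): e=[30,-9,15] → .
    (4,4)@(9, 9): e=[22,-9,23] → .
  covered (5 px):
    . . . . . . . . . . .
    . . . . . . . . . . .
    . X . . . . . . . . .
    . X X X X . . . . . .
    . . . . . . . . . . .
    . . . . . . . . . . .
    . . . . . . . . . . .
T2:
  2·area = 136
  edge (16, 2)→(18, 12): d=(2,10) right/bottom  bias=-1
  edge (18, 12)→(2, 0): d=(-16,-12) top-left  bias=+0
  edge (2, 0)→(16, 2): d=(14,2) right/bottom  bias=-1
    (2,0)@(5, 1): e=[108,20,8] → X
    (3,0)@(7, 1): e=[88,44,4] → X
    (4,0)@(9, 1): e=[68,68,0] → .  [on edge]
    (2,1)@(5, 3): e=[112,-12,36] → .
    (3,1)@(7, 3): e=[92,12,32] → X
    (4,1)@(9, 3): e=[72,36,28] → X
    (5,1)@(11, 3): e=[52,60,24] → X
    (6,1)@(13, 3): e=[32,84,20] → X
    (7,1)@(15, 3): e=[12,108,16] → X
    (8,1)@(17, 3): e=[-8,132,12] → .
    (3,2)@(7, 5): e=[96,-20,60] → .
    (4,2)@(9, 5): e=[76,4,56] → X
    (8,3)@(17, 7): e=[0,68,68] → .  [on edge]
  covered (16 px):
    . . X X . . . . . . .
    . . . X X X X X . . .
    . . . . X X X X . . .
    . . . . . . X X . . .
    . . . . . . . X X . .
    . . . . . . . . X . .
    . . . . . . . . . . .

Result: "outside"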